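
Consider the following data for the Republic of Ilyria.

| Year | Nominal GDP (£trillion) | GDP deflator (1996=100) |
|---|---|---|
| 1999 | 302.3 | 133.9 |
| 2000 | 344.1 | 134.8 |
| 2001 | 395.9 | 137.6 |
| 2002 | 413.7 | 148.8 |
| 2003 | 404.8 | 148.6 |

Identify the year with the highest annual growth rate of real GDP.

2000

2000: real = 344.1/1.348 = 255.27; growth vs 1999 (225.77) = 13.07%.
2001: real = 395.9/1.376 = 287.72; growth vs 2000 (255.27) = 12.71%.
2002: real = 413.7/1.488 = 278.02; growth vs 2001 (287.72) = -3.37%.
2003: real = 404.8/1.486 = 272.41; growth vs 2002 (278.02) = -2.02%.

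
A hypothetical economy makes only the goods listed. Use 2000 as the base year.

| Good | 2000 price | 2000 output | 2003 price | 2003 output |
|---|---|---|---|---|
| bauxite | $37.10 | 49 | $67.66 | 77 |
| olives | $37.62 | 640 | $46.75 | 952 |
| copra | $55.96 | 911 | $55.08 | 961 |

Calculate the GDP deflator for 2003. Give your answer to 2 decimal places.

111.03

Nominal GDP 2003 = 67.66·77 + 46.75·952 + 55.08·961 = 102647.70.
Real GDP 2003 (at 2000 prices) = 37.10·77 + 37.62·952 + 55.96·961 = 92448.50.
Deflator = Nominal/Real × 100 = 102647.70/92448.50 × 100 = 111.032.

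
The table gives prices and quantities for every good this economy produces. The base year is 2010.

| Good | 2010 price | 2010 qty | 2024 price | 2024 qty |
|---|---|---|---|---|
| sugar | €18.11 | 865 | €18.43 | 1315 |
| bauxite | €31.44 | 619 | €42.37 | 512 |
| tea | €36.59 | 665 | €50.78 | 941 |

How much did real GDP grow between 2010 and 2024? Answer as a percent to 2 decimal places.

Real GDP 2010 = Nominal GDP 2010 = 18.11·865 + 31.44·619 + 36.59·665 = 59458.86.
Real GDP 2024 (at 2010 prices) = 18.11·1315 + 31.44·512 + 36.59·941 = 74343.12.
Real growth = 74343.12/59458.86 − 1 = 0.2503.

25.03%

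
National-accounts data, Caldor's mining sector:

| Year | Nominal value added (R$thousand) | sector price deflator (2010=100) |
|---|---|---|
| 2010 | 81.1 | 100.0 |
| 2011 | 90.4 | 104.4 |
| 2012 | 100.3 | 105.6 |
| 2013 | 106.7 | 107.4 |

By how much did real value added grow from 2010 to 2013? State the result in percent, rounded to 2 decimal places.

Real value added 2010 = 81.1/1.000 = 81.10.
Real value added 2013 = 106.7/1.074 = 99.35.
Change = 99.35/81.10 − 1 = 0.2250.

22.50%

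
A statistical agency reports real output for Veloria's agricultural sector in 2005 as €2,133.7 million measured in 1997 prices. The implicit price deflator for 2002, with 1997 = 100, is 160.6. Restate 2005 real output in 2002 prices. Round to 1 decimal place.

€3,426.7 million

Real output in 2002 prices = Real output in 1997 prices × (P_2002/P_1997) = 2133.7 × 1.606 = 3426.72.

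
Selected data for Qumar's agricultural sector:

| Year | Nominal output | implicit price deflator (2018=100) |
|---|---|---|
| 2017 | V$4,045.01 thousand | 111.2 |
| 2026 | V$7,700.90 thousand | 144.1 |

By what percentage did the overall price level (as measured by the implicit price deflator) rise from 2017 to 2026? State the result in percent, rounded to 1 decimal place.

29.6%

Price-level change = 144.1 / 111.2 − 1 = 0.2959.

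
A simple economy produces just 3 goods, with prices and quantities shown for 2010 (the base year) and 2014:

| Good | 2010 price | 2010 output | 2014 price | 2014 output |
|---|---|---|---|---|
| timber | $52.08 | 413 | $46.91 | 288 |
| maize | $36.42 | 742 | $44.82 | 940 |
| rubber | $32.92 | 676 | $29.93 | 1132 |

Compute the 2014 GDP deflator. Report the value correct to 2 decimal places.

Nominal GDP 2014 = 46.91·288 + 44.82·940 + 29.93·1132 = 89521.64.
Real GDP 2014 (at 2010 prices) = 52.08·288 + 36.42·940 + 32.92·1132 = 86499.28.
Deflator = Nominal/Real × 100 = 89521.64/86499.28 × 100 = 103.494.

103.49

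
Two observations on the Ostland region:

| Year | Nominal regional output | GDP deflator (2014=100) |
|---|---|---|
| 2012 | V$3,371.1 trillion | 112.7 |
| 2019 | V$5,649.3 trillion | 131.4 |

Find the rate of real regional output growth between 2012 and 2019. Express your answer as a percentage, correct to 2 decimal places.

43.73%

Deflate each year: 2012 → 3371.1/1.127 = 2991.22; 2019 → 5649.3/1.314 = 4299.32.
So real regional output changed by 4299.32/2991.22 − 1 = 0.4373, i.e. 43.73%.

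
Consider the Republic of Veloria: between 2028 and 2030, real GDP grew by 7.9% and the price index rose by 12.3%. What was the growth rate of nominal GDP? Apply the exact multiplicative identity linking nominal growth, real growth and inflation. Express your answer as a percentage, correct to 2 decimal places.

21.17%

(1 + g_nom) = (1 + g_real)(1 + π) = 1.0790 × 1.1230 = 1.21172.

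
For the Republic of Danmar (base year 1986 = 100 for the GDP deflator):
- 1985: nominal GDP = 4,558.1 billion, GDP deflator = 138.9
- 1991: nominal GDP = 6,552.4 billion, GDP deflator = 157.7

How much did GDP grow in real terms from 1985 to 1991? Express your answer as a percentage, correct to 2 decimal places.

Deflate each year: 1985 → 4558.1/1.389 = 3281.57; 1991 → 6552.4/1.577 = 4154.98.
So real GDP changed by 4154.98/3281.57 − 1 = 0.2662, i.e. 26.62%.

26.62%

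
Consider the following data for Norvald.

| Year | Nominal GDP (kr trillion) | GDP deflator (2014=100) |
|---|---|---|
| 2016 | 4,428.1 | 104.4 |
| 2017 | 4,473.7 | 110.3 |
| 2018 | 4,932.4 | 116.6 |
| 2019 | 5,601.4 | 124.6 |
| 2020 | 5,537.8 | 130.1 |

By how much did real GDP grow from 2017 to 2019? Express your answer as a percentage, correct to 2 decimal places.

10.84%

Real GDP 2017 = 4473.7/1.103 = 4055.94.
Real GDP 2019 = 5601.4/1.246 = 4495.51.
Change = 4495.51/4055.94 − 1 = 0.1084.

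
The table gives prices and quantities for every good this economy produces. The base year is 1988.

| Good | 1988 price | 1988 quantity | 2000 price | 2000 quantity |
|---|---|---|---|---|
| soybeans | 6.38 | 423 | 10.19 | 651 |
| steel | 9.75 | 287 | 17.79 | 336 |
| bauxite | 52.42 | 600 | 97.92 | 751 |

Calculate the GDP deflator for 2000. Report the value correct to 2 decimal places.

Nominal GDP 2000 = 10.19·651 + 17.79·336 + 97.92·751 = 86149.05.
Real GDP 2000 (at 1988 prices) = 6.38·651 + 9.75·336 + 52.42·751 = 46796.80.
Deflator = Nominal/Real × 100 = 86149.05/46796.80 × 100 = 184.092.

184.09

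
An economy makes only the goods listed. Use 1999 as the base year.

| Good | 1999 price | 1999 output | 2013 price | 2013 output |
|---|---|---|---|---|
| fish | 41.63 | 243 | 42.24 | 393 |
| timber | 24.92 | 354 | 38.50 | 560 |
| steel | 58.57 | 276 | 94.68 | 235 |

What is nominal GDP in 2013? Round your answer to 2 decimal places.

Nominal GDP 2013 = Σ (p_2013 × q_2013) = 42.24·393 + 38.50·560 + 94.68·235 = 60410.12.

60410.12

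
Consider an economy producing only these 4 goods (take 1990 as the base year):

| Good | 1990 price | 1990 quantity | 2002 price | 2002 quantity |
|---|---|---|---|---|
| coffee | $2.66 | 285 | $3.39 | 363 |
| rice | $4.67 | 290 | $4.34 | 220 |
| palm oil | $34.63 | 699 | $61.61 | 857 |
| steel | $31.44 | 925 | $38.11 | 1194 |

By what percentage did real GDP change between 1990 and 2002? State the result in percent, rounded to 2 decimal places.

Real GDP 1990 = Nominal GDP 1990 = 2.66·285 + 4.67·290 + 34.63·699 + 31.44·925 = 55400.77.
Real GDP 2002 (at 1990 prices) = 2.66·363 + 4.67·220 + 34.63·857 + 31.44·1194 = 69210.25.
Real growth = 69210.25/55400.77 − 1 = 0.2493.

24.93%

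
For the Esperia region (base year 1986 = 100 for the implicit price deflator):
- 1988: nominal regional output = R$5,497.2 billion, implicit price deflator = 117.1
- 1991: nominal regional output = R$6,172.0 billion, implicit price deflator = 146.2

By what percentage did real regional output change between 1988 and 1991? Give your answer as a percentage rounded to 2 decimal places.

-10.07%

Real regional output 1988 = 5497.2 / 1.171 = 4694.45.
Real regional output 1991 = 6172.0 / 1.462 = 4221.61.
Real growth = 4221.61 / 4694.45 − 1 = -0.1007.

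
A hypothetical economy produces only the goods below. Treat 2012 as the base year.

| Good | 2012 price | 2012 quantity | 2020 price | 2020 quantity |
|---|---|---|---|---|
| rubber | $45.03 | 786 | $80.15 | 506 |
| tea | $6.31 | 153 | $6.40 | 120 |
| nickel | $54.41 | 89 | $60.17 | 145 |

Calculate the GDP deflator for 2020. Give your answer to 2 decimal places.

Nominal GDP 2020 = 80.15·506 + 6.40·120 + 60.17·145 = 50048.55.
Real GDP 2020 (at 2012 prices) = 45.03·506 + 6.31·120 + 54.41·145 = 31431.83.
Deflator = Nominal/Real × 100 = 50048.55/31431.83 × 100 = 159.229.

159.23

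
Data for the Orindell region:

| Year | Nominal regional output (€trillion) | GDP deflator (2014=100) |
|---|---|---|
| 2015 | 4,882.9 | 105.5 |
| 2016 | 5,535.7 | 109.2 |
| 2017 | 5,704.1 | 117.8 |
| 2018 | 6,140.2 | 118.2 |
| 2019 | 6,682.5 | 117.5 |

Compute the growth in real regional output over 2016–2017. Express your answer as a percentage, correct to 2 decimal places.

-4.48%

Real regional output 2016 = 5535.7/1.092 = 5069.32.
Real regional output 2017 = 5704.1/1.178 = 4842.19.
Change = 4842.19/5069.32 − 1 = -0.0448.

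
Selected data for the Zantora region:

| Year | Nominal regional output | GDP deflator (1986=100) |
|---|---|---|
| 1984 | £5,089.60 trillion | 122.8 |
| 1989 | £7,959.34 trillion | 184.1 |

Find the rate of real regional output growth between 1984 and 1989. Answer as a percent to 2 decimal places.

4.31%

Real regional output 1984 = 5089.60 / 1.228 = 4144.63.
Real regional output 1989 = 7959.34 / 1.841 = 4323.38.
Real growth = 4323.38 / 4144.63 − 1 = 0.0431.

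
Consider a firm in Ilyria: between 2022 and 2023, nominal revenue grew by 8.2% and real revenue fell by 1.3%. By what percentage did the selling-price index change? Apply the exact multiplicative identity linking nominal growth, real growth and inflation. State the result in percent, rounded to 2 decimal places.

9.63%

(1 + g_nom) = (1 + g_real)(1 + π), so π = 1.0820 / 0.9870 − 1 = 0.09625.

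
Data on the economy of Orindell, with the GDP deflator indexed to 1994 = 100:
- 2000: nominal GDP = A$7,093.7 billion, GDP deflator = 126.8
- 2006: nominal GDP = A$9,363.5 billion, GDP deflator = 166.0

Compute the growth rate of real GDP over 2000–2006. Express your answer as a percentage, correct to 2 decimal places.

0.83%

Real GDP 2000 = 7093.7 / 1.268 = 5594.40.
Real GDP 2006 = 9363.5 / 1.660 = 5640.66.
Real growth = 5640.66 / 5594.40 − 1 = 0.0083.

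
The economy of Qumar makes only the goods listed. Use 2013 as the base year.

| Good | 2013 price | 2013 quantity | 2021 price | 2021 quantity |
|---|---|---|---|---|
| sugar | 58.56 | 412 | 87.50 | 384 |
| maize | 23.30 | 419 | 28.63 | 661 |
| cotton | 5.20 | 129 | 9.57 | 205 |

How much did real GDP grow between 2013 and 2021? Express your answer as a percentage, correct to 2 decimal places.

Real GDP 2013 = Nominal GDP 2013 = 58.56·412 + 23.30·419 + 5.20·129 = 34560.22.
Real GDP 2021 (at 2013 prices) = 58.56·384 + 23.30·661 + 5.20·205 = 38954.34.
Real growth = 38954.34/34560.22 − 1 = 0.1271.

12.71%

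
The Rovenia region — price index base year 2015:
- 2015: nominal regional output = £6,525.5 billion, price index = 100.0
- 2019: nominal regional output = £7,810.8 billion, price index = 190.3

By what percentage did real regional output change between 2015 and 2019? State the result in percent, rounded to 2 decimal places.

Real regional output 2015 = 6525.5 / 1.000 = 6525.50.
Real regional output 2019 = 7810.8 / 1.903 = 4104.47.
Real growth = 4104.47 / 6525.50 − 1 = -0.3710.

-37.10%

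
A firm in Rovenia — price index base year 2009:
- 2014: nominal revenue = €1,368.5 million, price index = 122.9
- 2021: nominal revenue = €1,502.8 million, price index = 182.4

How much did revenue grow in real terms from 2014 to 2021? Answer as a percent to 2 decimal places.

Real revenue 2014 = 1368.5 / 1.229 = 1113.51.
Real revenue 2021 = 1502.8 / 1.824 = 823.90.
Real growth = 823.90 / 1113.51 − 1 = -0.2601.

-26.01%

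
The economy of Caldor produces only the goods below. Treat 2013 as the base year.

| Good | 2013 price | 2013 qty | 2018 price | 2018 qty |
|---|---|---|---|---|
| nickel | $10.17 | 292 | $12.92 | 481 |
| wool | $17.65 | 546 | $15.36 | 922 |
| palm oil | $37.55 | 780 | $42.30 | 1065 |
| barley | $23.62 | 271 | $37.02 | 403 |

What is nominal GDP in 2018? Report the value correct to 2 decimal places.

$80345.00

Nominal GDP 2018 = Σ (p_2018 × q_2018) = 12.92·481 + 15.36·922 + 42.30·1065 + 37.02·403 = 80345.00.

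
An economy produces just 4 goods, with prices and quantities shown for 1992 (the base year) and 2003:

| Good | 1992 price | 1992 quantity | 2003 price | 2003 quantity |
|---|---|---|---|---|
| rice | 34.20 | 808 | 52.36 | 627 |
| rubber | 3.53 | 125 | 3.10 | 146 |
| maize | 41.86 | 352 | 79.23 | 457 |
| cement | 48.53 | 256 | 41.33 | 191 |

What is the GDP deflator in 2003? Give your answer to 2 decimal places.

Nominal GDP 2003 = 52.36·627 + 3.10·146 + 79.23·457 + 41.33·191 = 77384.46.
Real GDP 2003 (at 1992 prices) = 34.20·627 + 3.53·146 + 41.86·457 + 48.53·191 = 50358.03.
Deflator = Nominal/Real × 100 = 77384.46/50358.03 × 100 = 153.669.

153.67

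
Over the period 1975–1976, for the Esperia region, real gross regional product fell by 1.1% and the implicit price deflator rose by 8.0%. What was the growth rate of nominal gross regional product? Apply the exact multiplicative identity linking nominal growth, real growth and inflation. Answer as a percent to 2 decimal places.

(1 + g_nom) = (1 + g_real)(1 + π) = 0.9890 × 1.0800 = 1.06812.

6.81%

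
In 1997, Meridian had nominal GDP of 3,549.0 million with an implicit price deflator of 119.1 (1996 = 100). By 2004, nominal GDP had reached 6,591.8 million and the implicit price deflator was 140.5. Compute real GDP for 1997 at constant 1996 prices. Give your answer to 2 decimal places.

2,979.85 million

Real GDP = Nominal / (implicit price deflator/100) = 3549.0 / 1.191 = 2979.85.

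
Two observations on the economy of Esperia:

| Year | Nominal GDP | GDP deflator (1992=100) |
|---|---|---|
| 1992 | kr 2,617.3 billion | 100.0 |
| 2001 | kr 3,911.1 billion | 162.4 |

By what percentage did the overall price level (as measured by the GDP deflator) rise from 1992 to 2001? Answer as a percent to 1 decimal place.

Price-level change = 162.4 / 100.0 − 1 = 0.6240.

62.4%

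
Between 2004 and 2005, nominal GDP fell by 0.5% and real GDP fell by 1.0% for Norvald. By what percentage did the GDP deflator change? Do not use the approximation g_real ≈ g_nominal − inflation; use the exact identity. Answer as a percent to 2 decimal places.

0.51%

(1 + g_nom) = (1 + g_real)(1 + π), so π = 0.9950 / 0.9900 − 1 = 0.00505.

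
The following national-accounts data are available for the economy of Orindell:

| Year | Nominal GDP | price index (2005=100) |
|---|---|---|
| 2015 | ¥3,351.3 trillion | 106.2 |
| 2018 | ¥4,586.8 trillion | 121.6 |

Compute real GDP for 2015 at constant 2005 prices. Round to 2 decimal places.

Real GDP = Nominal / (price index/100) = 3351.3 / 1.062 = 3155.65.

¥3,155.65 trillion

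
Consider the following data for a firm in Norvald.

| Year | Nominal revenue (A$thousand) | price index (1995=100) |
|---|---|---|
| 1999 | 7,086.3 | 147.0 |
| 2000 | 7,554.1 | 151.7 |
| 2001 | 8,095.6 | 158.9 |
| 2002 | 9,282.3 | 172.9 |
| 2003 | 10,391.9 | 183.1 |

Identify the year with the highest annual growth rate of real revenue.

2003

2000: real = 7554.1/1.517 = 4979.63; growth vs 1999 (4820.61) = 3.30%.
2001: real = 8095.6/1.589 = 5094.78; growth vs 2000 (4979.63) = 2.31%.
2002: real = 9282.3/1.729 = 5368.59; growth vs 2001 (5094.78) = 5.37%.
2003: real = 10391.9/1.831 = 5675.53; growth vs 2002 (5368.59) = 5.72%.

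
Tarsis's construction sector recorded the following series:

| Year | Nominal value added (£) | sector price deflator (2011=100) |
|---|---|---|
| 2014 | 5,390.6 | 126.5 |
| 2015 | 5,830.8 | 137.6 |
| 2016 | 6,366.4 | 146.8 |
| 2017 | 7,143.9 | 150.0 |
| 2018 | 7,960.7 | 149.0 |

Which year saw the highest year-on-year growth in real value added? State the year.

2015: real = 5830.8/1.376 = 4237.50; growth vs 2014 (4261.34) = -0.56%.
2016: real = 6366.4/1.468 = 4336.78; growth vs 2015 (4237.50) = 2.34%.
2017: real = 7143.9/1.500 = 4762.60; growth vs 2016 (4336.78) = 9.82%.
2018: real = 7960.7/1.490 = 5342.75; growth vs 2017 (4762.60) = 12.18%.

2018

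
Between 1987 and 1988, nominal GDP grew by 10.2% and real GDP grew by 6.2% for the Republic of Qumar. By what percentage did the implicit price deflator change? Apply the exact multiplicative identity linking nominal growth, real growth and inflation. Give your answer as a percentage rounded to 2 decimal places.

3.77%

(1 + g_nom) = (1 + g_real)(1 + π), so π = 1.1020 / 1.0620 − 1 = 0.03766.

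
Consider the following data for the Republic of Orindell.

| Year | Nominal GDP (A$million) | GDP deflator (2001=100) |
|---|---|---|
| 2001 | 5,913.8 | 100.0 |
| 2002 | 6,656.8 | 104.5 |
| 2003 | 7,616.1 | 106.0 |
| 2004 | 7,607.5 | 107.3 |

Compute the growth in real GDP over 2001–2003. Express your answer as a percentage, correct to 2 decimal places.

21.50%

Real GDP 2001 = 5913.8/1.000 = 5913.80.
Real GDP 2003 = 7616.1/1.060 = 7185.00.
Change = 7185.00/5913.80 − 1 = 0.2150.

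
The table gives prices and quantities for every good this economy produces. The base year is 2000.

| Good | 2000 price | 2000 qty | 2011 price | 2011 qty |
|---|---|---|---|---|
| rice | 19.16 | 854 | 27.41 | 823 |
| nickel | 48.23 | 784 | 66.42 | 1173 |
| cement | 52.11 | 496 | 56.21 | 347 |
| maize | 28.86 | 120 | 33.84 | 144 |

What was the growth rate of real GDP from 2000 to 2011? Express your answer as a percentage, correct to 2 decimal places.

13.29%

Real GDP 2000 = Nominal GDP 2000 = 19.16·854 + 48.23·784 + 52.11·496 + 28.86·120 = 83484.72.
Real GDP 2011 (at 2000 prices) = 19.16·823 + 48.23·1173 + 52.11·347 + 28.86·144 = 94580.48.
Real growth = 94580.48/83484.72 − 1 = 0.1329.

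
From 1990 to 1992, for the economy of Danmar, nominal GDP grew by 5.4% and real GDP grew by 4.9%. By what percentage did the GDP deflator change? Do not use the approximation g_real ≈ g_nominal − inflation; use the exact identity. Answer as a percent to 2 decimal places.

(1 + g_nom) = (1 + g_real)(1 + π), so π = 1.0540 / 1.0490 − 1 = 0.00477.

0.48%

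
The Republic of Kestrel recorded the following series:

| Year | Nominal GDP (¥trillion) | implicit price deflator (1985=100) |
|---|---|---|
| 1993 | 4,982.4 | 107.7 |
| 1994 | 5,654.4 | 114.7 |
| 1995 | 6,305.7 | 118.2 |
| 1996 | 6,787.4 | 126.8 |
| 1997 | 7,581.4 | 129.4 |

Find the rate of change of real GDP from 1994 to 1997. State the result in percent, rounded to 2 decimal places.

Real GDP 1994 = 5654.4/1.147 = 4929.73.
Real GDP 1997 = 7581.4/1.294 = 5858.89.
Change = 5858.89/4929.73 − 1 = 0.1885.

18.85%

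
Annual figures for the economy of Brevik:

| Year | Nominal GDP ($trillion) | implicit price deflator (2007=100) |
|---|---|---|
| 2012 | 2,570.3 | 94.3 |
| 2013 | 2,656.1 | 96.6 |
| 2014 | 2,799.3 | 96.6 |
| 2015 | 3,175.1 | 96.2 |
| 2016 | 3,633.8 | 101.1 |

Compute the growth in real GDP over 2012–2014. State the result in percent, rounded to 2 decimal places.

Real GDP 2012 = 2570.3/0.943 = 2725.66.
Real GDP 2014 = 2799.3/0.966 = 2897.83.
Change = 2897.83/2725.66 − 1 = 0.0632.

6.32%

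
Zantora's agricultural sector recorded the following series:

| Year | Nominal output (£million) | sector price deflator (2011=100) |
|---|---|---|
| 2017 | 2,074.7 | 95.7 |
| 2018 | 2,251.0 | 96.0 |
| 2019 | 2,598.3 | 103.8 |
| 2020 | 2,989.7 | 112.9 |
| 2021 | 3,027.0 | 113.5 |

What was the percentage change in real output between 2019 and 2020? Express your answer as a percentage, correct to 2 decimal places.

5.79%

Real output 2019 = 2598.3/1.038 = 2503.18.
Real output 2020 = 2989.7/1.129 = 2648.10.
Change = 2648.10/2503.18 − 1 = 0.0579.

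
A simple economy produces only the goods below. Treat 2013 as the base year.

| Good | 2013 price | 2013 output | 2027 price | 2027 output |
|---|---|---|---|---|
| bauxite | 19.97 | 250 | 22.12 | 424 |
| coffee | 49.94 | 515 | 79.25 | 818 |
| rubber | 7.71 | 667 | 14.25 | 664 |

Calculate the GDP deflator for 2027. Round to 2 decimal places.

153.69

Nominal GDP 2027 = 22.12·424 + 79.25·818 + 14.25·664 = 83667.38.
Real GDP 2027 (at 2013 prices) = 19.97·424 + 49.94·818 + 7.71·664 = 54437.64.
Deflator = Nominal/Real × 100 = 83667.38/54437.64 × 100 = 153.694.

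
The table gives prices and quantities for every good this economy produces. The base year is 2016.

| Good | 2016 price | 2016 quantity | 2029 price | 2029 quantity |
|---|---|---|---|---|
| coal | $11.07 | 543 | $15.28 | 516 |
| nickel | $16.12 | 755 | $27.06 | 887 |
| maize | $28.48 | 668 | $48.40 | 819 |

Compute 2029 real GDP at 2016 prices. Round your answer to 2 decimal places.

$43335.68

Real GDP 2029 = Σ (p_2016 × q_2029) = 11.07·516 + 16.12·887 + 28.48·819 = 43335.68.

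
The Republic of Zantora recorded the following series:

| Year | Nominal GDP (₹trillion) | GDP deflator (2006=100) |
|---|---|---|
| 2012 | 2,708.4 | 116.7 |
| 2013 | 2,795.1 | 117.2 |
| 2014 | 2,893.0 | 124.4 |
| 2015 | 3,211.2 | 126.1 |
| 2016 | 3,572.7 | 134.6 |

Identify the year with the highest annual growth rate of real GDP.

2013: real = 2795.1/1.172 = 2384.90; growth vs 2012 (2320.82) = 2.76%.
2014: real = 2893.0/1.244 = 2325.56; growth vs 2013 (2384.90) = -2.49%.
2015: real = 3211.2/1.261 = 2546.55; growth vs 2014 (2325.56) = 9.50%.
2016: real = 3572.7/1.346 = 2654.31; growth vs 2015 (2546.55) = 4.23%.

2015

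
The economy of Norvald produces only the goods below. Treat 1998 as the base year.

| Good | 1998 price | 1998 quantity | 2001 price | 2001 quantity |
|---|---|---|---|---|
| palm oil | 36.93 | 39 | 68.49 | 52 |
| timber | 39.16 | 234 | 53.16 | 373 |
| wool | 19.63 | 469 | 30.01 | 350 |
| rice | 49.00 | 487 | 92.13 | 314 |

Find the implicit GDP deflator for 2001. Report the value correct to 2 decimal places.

Nominal GDP 2001 = 68.49·52 + 53.16·373 + 30.01·350 + 92.13·314 = 62822.48.
Real GDP 2001 (at 1998 prices) = 36.93·52 + 39.16·373 + 19.63·350 + 49.00·314 = 38783.54.
Deflator = Nominal/Real × 100 = 62822.48/38783.54 × 100 = 161.982.

161.98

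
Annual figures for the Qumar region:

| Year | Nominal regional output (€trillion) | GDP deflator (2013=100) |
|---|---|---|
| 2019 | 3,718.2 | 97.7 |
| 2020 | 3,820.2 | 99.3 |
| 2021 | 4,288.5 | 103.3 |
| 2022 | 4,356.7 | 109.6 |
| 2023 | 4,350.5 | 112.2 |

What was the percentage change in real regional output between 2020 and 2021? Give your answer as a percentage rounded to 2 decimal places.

Real regional output 2020 = 3820.2/0.993 = 3847.13.
Real regional output 2021 = 4288.5/1.033 = 4151.50.
Change = 4151.50/3847.13 − 1 = 0.0791.

7.91%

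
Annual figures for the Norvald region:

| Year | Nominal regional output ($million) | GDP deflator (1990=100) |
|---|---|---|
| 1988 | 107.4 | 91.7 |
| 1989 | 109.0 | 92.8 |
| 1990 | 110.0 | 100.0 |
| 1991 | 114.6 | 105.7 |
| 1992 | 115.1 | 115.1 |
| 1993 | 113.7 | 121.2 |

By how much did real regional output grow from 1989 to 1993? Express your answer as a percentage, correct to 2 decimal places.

Real regional output 1989 = 109.0/0.928 = 117.46.
Real regional output 1993 = 113.7/1.212 = 93.81.
Change = 93.81/117.46 − 1 = -0.2013.

-20.13%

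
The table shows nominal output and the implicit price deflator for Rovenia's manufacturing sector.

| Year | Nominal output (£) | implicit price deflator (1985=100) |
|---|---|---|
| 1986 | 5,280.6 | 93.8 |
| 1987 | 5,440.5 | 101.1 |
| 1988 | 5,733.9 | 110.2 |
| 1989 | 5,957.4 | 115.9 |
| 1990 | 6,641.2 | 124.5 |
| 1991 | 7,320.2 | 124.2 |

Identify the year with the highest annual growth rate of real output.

1987: real = 5440.5/1.011 = 5381.31; growth vs 1986 (5629.64) = -4.41%.
1988: real = 5733.9/1.102 = 5203.18; growth vs 1987 (5381.31) = -3.31%.
1989: real = 5957.4/1.159 = 5140.12; growth vs 1988 (5203.18) = -1.21%.
1990: real = 6641.2/1.245 = 5334.30; growth vs 1989 (5140.12) = 3.78%.
1991: real = 7320.2/1.242 = 5893.88; growth vs 1990 (5334.30) = 10.49%.

1991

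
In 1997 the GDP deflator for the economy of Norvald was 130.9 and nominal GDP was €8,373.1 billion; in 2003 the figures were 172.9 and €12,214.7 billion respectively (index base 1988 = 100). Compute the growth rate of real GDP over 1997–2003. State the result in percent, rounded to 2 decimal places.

10.44%

Deflate each year: 1997 → 8373.1/1.309 = 6396.56; 2003 → 12214.7/1.729 = 7064.60.
So real GDP changed by 7064.60/6396.56 − 1 = 0.1044, i.e. 10.44%.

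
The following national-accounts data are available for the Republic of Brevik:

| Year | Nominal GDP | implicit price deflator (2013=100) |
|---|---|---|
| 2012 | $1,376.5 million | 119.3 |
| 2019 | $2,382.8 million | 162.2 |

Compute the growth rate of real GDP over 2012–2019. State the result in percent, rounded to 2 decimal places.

27.32%

Deflate each year: 2012 → 1376.5/1.193 = 1153.81; 2019 → 2382.8/1.622 = 1469.05.
So real GDP changed by 1469.05/1153.81 − 1 = 0.2732, i.e. 27.32%.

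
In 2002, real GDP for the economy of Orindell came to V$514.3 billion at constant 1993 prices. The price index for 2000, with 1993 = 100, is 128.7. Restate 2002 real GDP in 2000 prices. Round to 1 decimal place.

Real GDP in 2000 prices = Real GDP in 1993 prices × (P_2000/P_1993) = 514.3 × 1.287 = 661.90.

V$661.9 billion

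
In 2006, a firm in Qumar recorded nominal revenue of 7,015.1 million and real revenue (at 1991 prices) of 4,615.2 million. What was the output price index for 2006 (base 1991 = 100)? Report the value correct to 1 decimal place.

output price index = (Nominal / Real) × 100 = 7015.1 / 4615.2 × 100 = 152.00.

152.0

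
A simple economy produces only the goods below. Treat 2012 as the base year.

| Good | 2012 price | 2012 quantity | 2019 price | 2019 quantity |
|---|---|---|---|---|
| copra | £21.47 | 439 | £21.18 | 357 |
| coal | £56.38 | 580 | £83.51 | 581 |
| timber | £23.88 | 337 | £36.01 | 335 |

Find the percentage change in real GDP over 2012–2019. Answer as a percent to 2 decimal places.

-3.49%

Real GDP 2012 = Nominal GDP 2012 = 21.47·439 + 56.38·580 + 23.88·337 = 50173.29.
Real GDP 2019 (at 2012 prices) = 21.47·357 + 56.38·581 + 23.88·335 = 48421.37.
Real growth = 48421.37/50173.29 − 1 = -0.0349.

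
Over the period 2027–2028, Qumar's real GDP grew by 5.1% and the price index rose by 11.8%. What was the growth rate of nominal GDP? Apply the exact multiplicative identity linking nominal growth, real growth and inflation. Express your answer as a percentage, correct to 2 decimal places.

(1 + g_nom) = (1 + g_real)(1 + π) = 1.0510 × 1.1180 = 1.17502.

17.50%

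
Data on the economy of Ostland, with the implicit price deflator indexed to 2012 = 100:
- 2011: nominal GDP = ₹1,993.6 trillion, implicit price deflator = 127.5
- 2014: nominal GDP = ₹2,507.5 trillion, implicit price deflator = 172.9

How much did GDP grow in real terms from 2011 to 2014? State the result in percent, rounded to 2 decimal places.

Real GDP 2011 = 1993.6 / 1.275 = 1563.61.
Real GDP 2014 = 2507.5 / 1.729 = 1450.26.
Real growth = 1450.26 / 1563.61 − 1 = -0.0725.

-7.25%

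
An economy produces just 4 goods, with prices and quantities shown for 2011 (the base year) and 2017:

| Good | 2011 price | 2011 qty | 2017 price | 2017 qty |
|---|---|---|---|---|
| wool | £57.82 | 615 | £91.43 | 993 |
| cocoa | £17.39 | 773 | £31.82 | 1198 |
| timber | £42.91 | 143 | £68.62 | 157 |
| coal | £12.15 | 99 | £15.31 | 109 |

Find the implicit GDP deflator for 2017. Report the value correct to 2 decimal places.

163.77

Nominal GDP 2017 = 91.43·993 + 31.82·1198 + 68.62·157 + 15.31·109 = 141352.48.
Real GDP 2017 (at 2011 prices) = 57.82·993 + 17.39·1198 + 42.91·157 + 12.15·109 = 86309.70.
Deflator = Nominal/Real × 100 = 141352.48/86309.70 × 100 = 163.774.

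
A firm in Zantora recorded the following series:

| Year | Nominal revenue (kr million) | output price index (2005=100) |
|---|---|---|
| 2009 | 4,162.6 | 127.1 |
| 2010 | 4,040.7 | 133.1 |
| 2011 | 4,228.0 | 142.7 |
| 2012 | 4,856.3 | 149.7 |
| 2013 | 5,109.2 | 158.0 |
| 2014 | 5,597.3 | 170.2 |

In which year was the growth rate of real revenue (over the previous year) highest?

2010: real = 4040.7/1.331 = 3035.84; growth vs 2009 (3275.06) = -7.30%.
2011: real = 4228.0/1.427 = 2962.86; growth vs 2010 (3035.84) = -2.40%.
2012: real = 4856.3/1.497 = 3244.02; growth vs 2011 (2962.86) = 9.49%.
2013: real = 5109.2/1.580 = 3233.67; growth vs 2012 (3244.02) = -0.32%.
2014: real = 5597.3/1.702 = 3288.66; growth vs 2013 (3233.67) = 1.70%.

2012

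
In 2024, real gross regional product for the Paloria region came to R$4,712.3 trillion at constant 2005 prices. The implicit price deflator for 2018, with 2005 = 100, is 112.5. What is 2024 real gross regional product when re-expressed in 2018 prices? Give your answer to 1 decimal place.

R$5,301.3 trillion

Real gross regional product in 2018 prices = Real gross regional product in 2005 prices × (P_2018/P_2005) = 4712.3 × 1.125 = 5301.34.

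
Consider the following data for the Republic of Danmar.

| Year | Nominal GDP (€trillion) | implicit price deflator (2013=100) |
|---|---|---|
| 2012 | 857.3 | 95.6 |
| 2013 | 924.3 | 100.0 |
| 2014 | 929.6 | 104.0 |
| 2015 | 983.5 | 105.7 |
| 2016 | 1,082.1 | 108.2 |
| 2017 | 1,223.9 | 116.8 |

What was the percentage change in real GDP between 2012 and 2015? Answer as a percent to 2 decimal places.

3.76%

Real GDP 2012 = 857.3/0.956 = 896.76.
Real GDP 2015 = 983.5/1.057 = 930.46.
Change = 930.46/896.76 − 1 = 0.0376.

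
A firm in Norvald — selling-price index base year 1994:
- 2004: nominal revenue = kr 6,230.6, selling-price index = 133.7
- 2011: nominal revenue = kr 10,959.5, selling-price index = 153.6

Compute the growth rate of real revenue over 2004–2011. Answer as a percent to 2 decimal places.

53.11%

Deflate each year: 2004 → 6230.6/1.337 = 4660.13; 2011 → 10959.5/1.536 = 7135.09.
So real revenue changed by 7135.09/4660.13 − 1 = 0.5311, i.e. 53.11%.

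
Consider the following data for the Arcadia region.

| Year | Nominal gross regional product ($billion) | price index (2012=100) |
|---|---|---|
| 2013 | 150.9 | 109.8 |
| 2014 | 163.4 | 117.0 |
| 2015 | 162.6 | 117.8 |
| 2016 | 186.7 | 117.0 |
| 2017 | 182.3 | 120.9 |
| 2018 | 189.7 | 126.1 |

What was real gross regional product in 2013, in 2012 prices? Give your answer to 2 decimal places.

Real gross regional product 2013 = 150.9 / 1.098 = 137.43.

$137.43 billion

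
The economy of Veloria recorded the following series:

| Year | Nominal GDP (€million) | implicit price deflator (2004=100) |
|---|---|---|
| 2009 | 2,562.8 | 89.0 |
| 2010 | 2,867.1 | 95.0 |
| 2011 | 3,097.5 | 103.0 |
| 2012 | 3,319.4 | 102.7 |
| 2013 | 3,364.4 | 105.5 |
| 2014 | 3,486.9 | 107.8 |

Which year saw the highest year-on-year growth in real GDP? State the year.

2010: real = 2867.1/0.950 = 3018.00; growth vs 2009 (2879.55) = 4.81%.
2011: real = 3097.5/1.030 = 3007.28; growth vs 2010 (3018.00) = -0.36%.
2012: real = 3319.4/1.027 = 3232.13; growth vs 2011 (3007.28) = 7.48%.
2013: real = 3364.4/1.055 = 3189.00; growth vs 2012 (3232.13) = -1.33%.
2014: real = 3486.9/1.078 = 3234.60; growth vs 2013 (3189.00) = 1.43%.

2012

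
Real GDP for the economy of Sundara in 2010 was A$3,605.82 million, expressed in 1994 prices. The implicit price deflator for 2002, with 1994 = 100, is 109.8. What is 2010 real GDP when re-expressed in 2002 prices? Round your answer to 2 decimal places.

A$3,959.19 million

Real GDP in 2002 prices = Real GDP in 1994 prices × (P_2002/P_1994) = 3605.82 × 1.098 = 3959.19.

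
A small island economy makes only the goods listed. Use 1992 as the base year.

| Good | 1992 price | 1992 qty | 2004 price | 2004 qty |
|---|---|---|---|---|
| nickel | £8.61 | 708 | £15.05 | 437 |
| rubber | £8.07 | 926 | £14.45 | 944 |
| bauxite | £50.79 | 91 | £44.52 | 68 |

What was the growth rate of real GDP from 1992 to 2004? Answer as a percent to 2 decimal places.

Real GDP 1992 = Nominal GDP 1992 = 8.61·708 + 8.07·926 + 50.79·91 = 18190.59.
Real GDP 2004 (at 1992 prices) = 8.61·437 + 8.07·944 + 50.79·68 = 14834.37.
Real growth = 14834.37/18190.59 − 1 = -0.1845.

-18.45%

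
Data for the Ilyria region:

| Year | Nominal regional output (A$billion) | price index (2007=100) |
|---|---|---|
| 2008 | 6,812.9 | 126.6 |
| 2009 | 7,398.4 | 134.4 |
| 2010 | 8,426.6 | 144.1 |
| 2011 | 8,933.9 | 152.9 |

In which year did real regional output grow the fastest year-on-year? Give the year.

2010

2009: real = 7398.4/1.344 = 5504.76; growth vs 2008 (5381.44) = 2.29%.
2010: real = 8426.6/1.441 = 5847.74; growth vs 2009 (5504.76) = 6.23%.
2011: real = 8933.9/1.529 = 5842.97; growth vs 2010 (5847.74) = -0.08%.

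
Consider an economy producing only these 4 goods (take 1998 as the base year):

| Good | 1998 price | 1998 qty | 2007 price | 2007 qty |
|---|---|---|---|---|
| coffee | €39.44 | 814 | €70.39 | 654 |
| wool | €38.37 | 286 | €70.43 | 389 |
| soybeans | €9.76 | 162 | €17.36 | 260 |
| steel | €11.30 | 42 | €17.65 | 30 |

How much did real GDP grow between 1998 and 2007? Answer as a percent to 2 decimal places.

Real GDP 1998 = Nominal GDP 1998 = 39.44·814 + 38.37·286 + 9.76·162 + 11.30·42 = 45133.70.
Real GDP 2007 (at 1998 prices) = 39.44·654 + 38.37·389 + 9.76·260 + 11.30·30 = 43596.29.
Real growth = 43596.29/45133.70 − 1 = -0.0341.

-3.41%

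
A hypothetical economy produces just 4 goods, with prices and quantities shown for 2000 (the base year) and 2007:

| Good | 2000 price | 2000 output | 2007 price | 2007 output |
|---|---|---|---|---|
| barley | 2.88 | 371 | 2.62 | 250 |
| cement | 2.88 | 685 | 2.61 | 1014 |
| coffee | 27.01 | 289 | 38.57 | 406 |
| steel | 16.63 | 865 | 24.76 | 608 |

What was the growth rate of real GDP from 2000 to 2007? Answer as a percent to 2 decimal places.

Real GDP 2000 = Nominal GDP 2000 = 2.88·371 + 2.88·685 + 27.01·289 + 16.63·865 = 25232.12.
Real GDP 2007 (at 2000 prices) = 2.88·250 + 2.88·1014 + 27.01·406 + 16.63·608 = 24717.42.
Real growth = 24717.42/25232.12 − 1 = -0.0204.

-2.04%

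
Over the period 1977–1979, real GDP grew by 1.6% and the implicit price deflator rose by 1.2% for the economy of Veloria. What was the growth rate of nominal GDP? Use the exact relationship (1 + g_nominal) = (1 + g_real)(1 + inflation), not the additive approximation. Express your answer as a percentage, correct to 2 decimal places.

(1 + g_nom) = (1 + g_real)(1 + π) = 1.0160 × 1.0120 = 1.02819.

2.82%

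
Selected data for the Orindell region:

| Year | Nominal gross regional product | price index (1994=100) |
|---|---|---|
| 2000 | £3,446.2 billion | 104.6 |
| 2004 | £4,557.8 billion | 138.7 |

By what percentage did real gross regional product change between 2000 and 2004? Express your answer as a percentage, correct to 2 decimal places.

Real gross regional product 2000 = 3446.2 / 1.046 = 3294.65.
Real gross regional product 2004 = 4557.8 / 1.387 = 3286.09.
Real growth = 3286.09 / 3294.65 − 1 = -0.0026.

-0.26%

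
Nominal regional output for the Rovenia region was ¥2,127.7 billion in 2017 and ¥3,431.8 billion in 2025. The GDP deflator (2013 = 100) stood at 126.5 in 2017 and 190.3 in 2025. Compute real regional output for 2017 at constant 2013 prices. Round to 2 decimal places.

¥1,681.98 billion

Real regional output = Nominal / (GDP deflator/100) = 2127.7 / 1.265 = 1681.98.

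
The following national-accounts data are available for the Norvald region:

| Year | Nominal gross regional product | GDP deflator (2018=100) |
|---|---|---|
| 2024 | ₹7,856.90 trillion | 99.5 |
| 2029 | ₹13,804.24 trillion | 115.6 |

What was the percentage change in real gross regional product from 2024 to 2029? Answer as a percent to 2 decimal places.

Deflate each year: 2024 → 7856.90/0.995 = 7896.38; 2029 → 13804.24/1.156 = 11941.38.
So real gross regional product changed by 11941.38/7896.38 − 1 = 0.5123, i.e. 51.23%.

51.23%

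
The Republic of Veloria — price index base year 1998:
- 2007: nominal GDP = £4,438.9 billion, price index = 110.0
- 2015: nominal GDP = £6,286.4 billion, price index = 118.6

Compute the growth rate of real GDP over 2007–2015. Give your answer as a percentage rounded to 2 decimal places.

31.35%

Deflate each year: 2007 → 4438.9/1.100 = 4035.36; 2015 → 6286.4/1.186 = 5300.51.
So real GDP changed by 5300.51/4035.36 − 1 = 0.3135, i.e. 31.35%.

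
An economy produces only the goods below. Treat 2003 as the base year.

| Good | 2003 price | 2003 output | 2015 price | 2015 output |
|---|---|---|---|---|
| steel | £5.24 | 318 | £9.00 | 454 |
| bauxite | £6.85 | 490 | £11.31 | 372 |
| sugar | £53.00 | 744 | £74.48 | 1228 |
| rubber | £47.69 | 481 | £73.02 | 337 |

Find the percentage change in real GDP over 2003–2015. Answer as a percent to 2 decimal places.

Real GDP 2003 = Nominal GDP 2003 = 5.24·318 + 6.85·490 + 53.00·744 + 47.69·481 = 67393.71.
Real GDP 2015 (at 2003 prices) = 5.24·454 + 6.85·372 + 53.00·1228 + 47.69·337 = 86082.69.
Real growth = 86082.69/67393.71 − 1 = 0.2773.

27.73%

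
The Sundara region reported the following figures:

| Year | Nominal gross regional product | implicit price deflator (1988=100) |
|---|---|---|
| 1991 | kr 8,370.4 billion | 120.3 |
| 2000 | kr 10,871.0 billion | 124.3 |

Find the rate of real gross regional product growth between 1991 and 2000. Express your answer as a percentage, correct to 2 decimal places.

Real gross regional product 1991 = 8370.4 / 1.203 = 6957.94.
Real gross regional product 2000 = 10871.0 / 1.243 = 8745.78.
Real growth = 8745.78 / 6957.94 − 1 = 0.2569.

25.69%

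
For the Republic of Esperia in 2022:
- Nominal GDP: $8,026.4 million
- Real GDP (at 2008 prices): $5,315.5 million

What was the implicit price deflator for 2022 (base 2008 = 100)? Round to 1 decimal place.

implicit price deflator = (Nominal / Real) × 100 = 8026.4 / 5315.5 × 100 = 151.00.

151.0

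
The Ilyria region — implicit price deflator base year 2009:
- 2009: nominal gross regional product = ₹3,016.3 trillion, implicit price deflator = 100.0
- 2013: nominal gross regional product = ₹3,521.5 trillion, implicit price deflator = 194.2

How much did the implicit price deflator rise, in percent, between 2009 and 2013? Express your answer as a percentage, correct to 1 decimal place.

Price-level change = 194.2 / 100.0 − 1 = 0.9420.

94.2%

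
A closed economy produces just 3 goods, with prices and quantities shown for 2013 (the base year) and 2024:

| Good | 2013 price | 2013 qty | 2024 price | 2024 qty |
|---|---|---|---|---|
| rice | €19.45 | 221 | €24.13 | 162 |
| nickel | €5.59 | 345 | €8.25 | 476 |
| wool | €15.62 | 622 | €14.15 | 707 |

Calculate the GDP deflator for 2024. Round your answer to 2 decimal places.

Nominal GDP 2024 = 24.13·162 + 8.25·476 + 14.15·707 = 17840.11.
Real GDP 2024 (at 2013 prices) = 19.45·162 + 5.59·476 + 15.62·707 = 16855.08.
Deflator = Nominal/Real × 100 = 17840.11/16855.08 × 100 = 105.844.

105.84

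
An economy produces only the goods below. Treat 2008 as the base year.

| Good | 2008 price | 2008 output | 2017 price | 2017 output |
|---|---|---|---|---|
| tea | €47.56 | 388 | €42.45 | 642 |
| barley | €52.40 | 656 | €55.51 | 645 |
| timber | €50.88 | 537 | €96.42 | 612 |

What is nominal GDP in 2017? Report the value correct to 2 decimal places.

Nominal GDP 2017 = Σ (p_2017 × q_2017) = 42.45·642 + 55.51·645 + 96.42·612 = 122065.89.

€122065.89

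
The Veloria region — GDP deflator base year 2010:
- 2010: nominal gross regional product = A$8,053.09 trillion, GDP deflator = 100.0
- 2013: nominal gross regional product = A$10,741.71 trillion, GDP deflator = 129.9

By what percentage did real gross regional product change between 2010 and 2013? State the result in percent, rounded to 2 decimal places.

2.68%

Deflate each year: 2010 → 8053.09/1.000 = 8053.09; 2013 → 10741.71/1.299 = 8269.21.
So real gross regional product changed by 8269.21/8053.09 − 1 = 0.0268, i.e. 2.68%.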